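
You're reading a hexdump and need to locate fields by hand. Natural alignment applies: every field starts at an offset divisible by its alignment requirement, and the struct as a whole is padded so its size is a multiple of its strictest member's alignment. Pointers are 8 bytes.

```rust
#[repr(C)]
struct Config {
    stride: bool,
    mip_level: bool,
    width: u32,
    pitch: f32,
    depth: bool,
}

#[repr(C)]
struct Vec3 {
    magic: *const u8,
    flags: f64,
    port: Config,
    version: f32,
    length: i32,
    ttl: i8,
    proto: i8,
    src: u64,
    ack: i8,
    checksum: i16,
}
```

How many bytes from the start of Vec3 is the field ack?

56

Config: stride at 0 (size 1, align 1) → ends 1; mip_level at 1 (size 1, align 1) → ends 2; pad 2 to align 4 for width; width at 4 (size 4, align 4) → ends 8; pitch at 8 (size 4, align 4) → ends 12; depth at 12 (size 1, align 1) → ends 13; tail pad 3 to reach multiple of 4; total 16 bytes, alignment 4
magic at 0 (size 8, align 8) → ends 8
flags at 8 (size 8, align 8) → ends 16
port at 16 (size 16, align 4) → ends 32
version at 32 (size 4, align 4) → ends 36
length at 36 (size 4, align 4) → ends 40
ttl at 40 (size 1, align 1) → ends 41
proto at 41 (size 1, align 1) → ends 42
pad 6 to align 8 for src
src at 48 (size 8, align 8) → ends 56
ack at 56 (size 1, align 1) → ends 57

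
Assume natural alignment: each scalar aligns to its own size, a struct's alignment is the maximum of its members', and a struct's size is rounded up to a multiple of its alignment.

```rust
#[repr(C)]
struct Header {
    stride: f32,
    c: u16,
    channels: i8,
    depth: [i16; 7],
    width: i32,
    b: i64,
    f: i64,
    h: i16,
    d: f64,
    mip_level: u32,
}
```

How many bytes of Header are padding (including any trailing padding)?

stride at 0 (size 4, align 4) → ends 4
c at 4 (size 2, align 2) → ends 6
channels at 6 (size 1, align 1) → ends 7
pad 1 to align 2 for depth
depth at 8 (size 14, align 2) → ends 22
pad 2 to align 4 for width
width at 24 (size 4, align 4) → ends 28
pad 4 to align 8 for b
b at 32 (size 8, align 8) → ends 40
f at 40 (size 8, align 8) → ends 48
h at 48 (size 2, align 2) → ends 50
pad 6 to align 8 for d
d at 56 (size 8, align 8) → ends 64
mip_level at 64 (size 4, align 4) → ends 68
tail pad 4 to reach multiple of 8
total 72 bytes, alignment 8
data bytes 55, size 72 → padding 17

17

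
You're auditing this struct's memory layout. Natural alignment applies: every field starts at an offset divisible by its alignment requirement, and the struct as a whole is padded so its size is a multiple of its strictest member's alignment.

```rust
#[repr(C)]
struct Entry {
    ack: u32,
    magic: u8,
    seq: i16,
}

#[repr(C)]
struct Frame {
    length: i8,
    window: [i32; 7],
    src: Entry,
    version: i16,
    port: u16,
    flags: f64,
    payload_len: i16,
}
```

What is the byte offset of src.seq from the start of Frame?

Entry: @0: ack [4B, align 4] → 4; @4: magic [1B, align 1] → 5; +1 pad (align 2); @6: seq [2B, align 2] → 8; size 8, align 4
@0: length [1B, align 1] → 1
+3 pad (align 4)
@4: window [28B, align 4] → 32
@32: src [8B, align 4] → 40
within Entry: seq at 6
32 + 6 = 38

38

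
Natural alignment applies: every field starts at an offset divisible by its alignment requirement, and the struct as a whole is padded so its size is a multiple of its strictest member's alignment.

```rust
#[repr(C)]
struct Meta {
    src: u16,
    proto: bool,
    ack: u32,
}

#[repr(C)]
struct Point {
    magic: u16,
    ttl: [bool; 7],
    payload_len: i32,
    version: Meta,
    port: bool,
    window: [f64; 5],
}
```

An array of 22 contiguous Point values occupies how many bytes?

1584

Meta: @0: src [2B, align 2] → 2; @2: proto [1B, align 1] → 3; +1 pad (align 4); @4: ack [4B, align 4] → 8; size 8, align 4
@0: magic [2B, align 2] → 2
@2: ttl [7B, align 1] → 9
+3 pad (align 4)
@12: payload_len [4B, align 4] → 16
@16: version [8B, align 4] → 24
@24: port [1B, align 1] → 25
+7 pad (align 8)
@32: window [40B, align 8] → 72
size 72, align 8
array of 22: 22 × 72 = 1584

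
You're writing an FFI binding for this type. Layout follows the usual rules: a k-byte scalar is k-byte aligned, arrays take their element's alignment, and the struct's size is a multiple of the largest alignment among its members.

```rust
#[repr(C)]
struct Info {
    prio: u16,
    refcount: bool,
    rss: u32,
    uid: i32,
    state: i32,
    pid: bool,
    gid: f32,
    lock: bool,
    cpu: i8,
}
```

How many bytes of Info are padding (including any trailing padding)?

@0: prio [2B, align 2] → 2
@2: refcount [1B, align 1] → 3
+1 pad (align 4)
@4: rss [4B, align 4] → 8
@8: uid [4B, align 4] → 12
@12: state [4B, align 4] → 16
@16: pid [1B, align 1] → 17
+3 pad (align 4)
@20: gid [4B, align 4] → 24
@24: lock [1B, align 1] → 25
@25: cpu [1B, align 1] → 26
+2 tail pad (align 4)
size 28, align 4
data bytes 22, size 28 → padding 6

6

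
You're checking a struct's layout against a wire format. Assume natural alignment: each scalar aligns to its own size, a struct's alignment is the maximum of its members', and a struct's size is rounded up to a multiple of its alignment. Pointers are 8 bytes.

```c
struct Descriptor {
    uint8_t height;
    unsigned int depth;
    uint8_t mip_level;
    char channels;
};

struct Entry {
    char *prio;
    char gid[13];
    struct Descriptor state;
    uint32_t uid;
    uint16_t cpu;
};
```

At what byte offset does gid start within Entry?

Descriptor: 0..1  height  (1B, 1-aligned); 1..4  -- padding (3B); 4..8  depth  (4B, 4-aligned); 8..9  mip_level  (1B, 1-aligned); 9..10  channels  (1B, 1-aligned); 10..12  -- tail padding (2B); sizeof = 12, alignof = 4
0..8  prio  (8B, 8-aligned)
8..21  gid  (13B, 1-aligned)

8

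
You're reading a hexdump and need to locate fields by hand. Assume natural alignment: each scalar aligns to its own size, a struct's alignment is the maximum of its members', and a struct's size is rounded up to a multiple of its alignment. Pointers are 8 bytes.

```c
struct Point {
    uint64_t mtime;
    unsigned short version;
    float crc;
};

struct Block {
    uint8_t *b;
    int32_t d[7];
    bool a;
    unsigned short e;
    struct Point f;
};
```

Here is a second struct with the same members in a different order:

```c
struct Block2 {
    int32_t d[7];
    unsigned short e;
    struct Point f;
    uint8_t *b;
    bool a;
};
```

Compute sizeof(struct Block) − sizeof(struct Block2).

-8

Point: 0..8  mtime  (8B, 8-aligned); 8..10  version  (2B, 2-aligned); 10..12  -- padding (2B); 12..16  crc  (4B, 4-aligned); sizeof = 16, alignof = 8
0..8  b  (8B, 8-aligned)
8..36  d  (28B, 4-aligned)
36..37  a  (1B, 1-aligned)
37..38  -- padding (1B)
38..40  e  (2B, 2-aligned)
40..56  f  (16B, 8-aligned)
sizeof = 56, alignof = 8
— Block2 —
0..28  d  (28B, 4-aligned)
28..30  e  (2B, 2-aligned)
30..32  -- padding (2B)
32..48  f  (16B, 8-aligned)
48..56  b  (8B, 8-aligned)
56..57  a  (1B, 1-aligned)
57..64  -- tail padding (7B)
sizeof = 64, alignof = 8
56 − 64 = -8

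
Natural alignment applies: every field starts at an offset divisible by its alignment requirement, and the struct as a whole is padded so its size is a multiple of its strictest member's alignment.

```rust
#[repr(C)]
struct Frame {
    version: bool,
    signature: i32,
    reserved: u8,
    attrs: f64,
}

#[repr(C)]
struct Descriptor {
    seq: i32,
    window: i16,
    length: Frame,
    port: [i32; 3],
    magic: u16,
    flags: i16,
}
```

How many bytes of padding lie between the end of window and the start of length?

2

Frame: version at 0 (size 1, align 1) → ends 1; pad 3 to align 4 for signature; signature at 4 (size 4, align 4) → ends 8; reserved at 8 (size 1, align 1) → ends 9; pad 7 to align 8 for attrs; attrs at 16 (size 8, align 8) → ends 24; total 24 bytes, alignment 8
seq at 0 (size 4, align 4) → ends 4
window at 4 (size 2, align 2) → ends 6
pad 2 to align 8 for length
length at 8 (size 24, align 8) → ends 32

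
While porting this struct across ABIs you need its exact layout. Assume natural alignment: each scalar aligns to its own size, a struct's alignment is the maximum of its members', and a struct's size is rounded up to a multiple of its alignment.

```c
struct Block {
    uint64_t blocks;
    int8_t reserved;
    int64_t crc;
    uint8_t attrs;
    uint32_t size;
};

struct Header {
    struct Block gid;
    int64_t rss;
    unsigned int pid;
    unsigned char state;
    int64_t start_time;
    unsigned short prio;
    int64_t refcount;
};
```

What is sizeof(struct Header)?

Block: 0..8  blocks  (8B, 8-aligned); 8..9  reserved  (1B, 1-aligned); 9..16  -- padding (7B); 16..24  crc  (8B, 8-aligned); 24..25  attrs  (1B, 1-aligned); 25..28  -- padding (3B); 28..32  size  (4B, 4-aligned); sizeof = 32, alignof = 8
0..32  gid  (32B, 8-aligned)
32..40  rss  (8B, 8-aligned)
40..44  pid  (4B, 4-aligned)
44..45  state  (1B, 1-aligned)
45..48  -- padding (3B)
48..56  start_time  (8B, 8-aligned)
56..58  prio  (2B, 2-aligned)
58..64  -- padding (6B)
64..72  refcount  (8B, 8-aligned)
sizeof = 72, alignof = 8

72 bytes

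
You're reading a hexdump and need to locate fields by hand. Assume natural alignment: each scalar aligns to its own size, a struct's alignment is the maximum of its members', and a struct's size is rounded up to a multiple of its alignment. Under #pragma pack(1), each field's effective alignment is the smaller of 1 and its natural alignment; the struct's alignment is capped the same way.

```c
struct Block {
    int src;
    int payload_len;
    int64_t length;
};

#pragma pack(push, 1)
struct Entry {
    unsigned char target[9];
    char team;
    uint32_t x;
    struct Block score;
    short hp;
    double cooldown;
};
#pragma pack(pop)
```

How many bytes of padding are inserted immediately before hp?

0

Block: @0: src [4B, align 4] → 4; @4: payload_len [4B, align 4] → 8; @8: length [8B, align 8] → 16; size 16, align 8
@0: target [9B, align 1] → 9
@9: team [1B, align 1] → 10
@10: x [4B, align 1] → 14
@14: score [16B, align 1] → 30
@30: hp [2B, align 1] → 32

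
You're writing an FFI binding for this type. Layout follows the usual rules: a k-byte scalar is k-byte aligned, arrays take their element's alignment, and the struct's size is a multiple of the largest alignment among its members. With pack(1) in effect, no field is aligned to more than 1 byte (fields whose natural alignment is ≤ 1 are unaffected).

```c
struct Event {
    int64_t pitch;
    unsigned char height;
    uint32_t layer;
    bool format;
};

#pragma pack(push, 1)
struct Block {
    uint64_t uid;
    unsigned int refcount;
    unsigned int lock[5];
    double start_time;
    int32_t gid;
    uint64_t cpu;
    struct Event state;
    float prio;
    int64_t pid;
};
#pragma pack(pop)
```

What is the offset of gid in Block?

Event: pitch at 0 (size 8, align 8) → ends 8; height at 8 (size 1, align 1) → ends 9; pad 3 to align 4 for layer; layer at 12 (size 4, align 4) → ends 16; format at 16 (size 1, align 1) → ends 17; tail pad 7 to reach multiple of 8; total 24 bytes, alignment 8
uid at 0 (size 8, align 1) → ends 8
refcount at 8 (size 4, align 1) → ends 12
lock at 12 (size 20, align 1) → ends 32
start_time at 32 (size 8, align 1) → ends 40
gid at 40 (size 4, align 1) → ends 44

40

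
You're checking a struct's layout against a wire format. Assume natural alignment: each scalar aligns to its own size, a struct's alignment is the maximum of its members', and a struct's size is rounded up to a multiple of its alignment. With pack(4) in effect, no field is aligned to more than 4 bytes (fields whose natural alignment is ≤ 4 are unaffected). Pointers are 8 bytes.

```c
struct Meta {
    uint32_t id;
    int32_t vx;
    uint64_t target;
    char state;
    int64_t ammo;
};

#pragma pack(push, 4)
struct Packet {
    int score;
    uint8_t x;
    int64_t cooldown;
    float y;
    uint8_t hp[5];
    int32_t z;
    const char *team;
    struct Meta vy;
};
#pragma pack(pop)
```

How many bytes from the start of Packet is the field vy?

Meta: 0..4  id  (4B, 4-aligned); 4..8  vx  (4B, 4-aligned); 8..16  target  (8B, 8-aligned); 16..17  state  (1B, 1-aligned); 17..24  -- padding (7B); 24..32  ammo  (8B, 8-aligned); sizeof = 32, alignof = 8
0..4  score  (4B, 4-aligned)
4..5  x  (1B, 1-aligned)
5..8  -- padding (3B)
8..16  cooldown  (8B, 4-aligned)
16..20  y  (4B, 4-aligned)
20..25  hp  (5B, 1-aligned)
25..28  -- padding (3B)
28..32  z  (4B, 4-aligned)
32..40  team  (8B, 4-aligned)
40..72  vy  (32B, 4-aligned)

40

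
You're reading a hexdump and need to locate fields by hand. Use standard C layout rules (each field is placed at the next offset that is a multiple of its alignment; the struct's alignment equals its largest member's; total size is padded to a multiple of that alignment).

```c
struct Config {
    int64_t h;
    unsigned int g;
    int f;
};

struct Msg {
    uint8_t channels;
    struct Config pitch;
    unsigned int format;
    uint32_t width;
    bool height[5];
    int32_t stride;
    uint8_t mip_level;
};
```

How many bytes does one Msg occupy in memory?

48 bytes

Config: 0..8  h  (8B, 8-aligned); 8..12  g  (4B, 4-aligned); 12..16  f  (4B, 4-aligned); sizeof = 16, alignof = 8
0..1  channels  (1B, 1-aligned)
1..8  -- padding (7B)
8..24  pitch  (16B, 8-aligned)
24..28  format  (4B, 4-aligned)
28..32  width  (4B, 4-aligned)
32..37  height  (5B, 1-aligned)
37..40  -- padding (3B)
40..44  stride  (4B, 4-aligned)
44..45  mip_level  (1B, 1-aligned)
45..48  -- tail padding (3B)
sizeof = 48, alignof = 8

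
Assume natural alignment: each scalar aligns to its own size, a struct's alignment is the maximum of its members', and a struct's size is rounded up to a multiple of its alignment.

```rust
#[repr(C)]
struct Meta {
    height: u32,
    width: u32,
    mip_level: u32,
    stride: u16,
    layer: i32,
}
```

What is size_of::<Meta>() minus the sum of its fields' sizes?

height at 0 (size 4, align 4) → ends 4
width at 4 (size 4, align 4) → ends 8
mip_level at 8 (size 4, align 4) → ends 12
stride at 12 (size 2, align 2) → ends 14
pad 2 to align 4 for layer
layer at 16 (size 4, align 4) → ends 20
total 20 bytes, alignment 4
data bytes 18, size 20 → padding 2

2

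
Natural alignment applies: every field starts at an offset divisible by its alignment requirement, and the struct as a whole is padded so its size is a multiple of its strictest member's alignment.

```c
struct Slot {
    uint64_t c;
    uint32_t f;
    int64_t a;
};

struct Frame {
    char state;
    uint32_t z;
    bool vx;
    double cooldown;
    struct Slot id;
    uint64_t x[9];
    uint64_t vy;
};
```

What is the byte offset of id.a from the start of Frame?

40

Slot: @0: c [8B, align 8] → 8; @8: f [4B, align 4] → 12; +4 pad (align 8); @16: a [8B, align 8] → 24; size 24, align 8
@0: state [1B, align 1] → 1
+3 pad (align 4)
@4: z [4B, align 4] → 8
@8: vx [1B, align 1] → 9
+7 pad (align 8)
@16: cooldown [8B, align 8] → 24
@24: id [24B, align 8] → 48
within Slot: a at 16
24 + 16 = 40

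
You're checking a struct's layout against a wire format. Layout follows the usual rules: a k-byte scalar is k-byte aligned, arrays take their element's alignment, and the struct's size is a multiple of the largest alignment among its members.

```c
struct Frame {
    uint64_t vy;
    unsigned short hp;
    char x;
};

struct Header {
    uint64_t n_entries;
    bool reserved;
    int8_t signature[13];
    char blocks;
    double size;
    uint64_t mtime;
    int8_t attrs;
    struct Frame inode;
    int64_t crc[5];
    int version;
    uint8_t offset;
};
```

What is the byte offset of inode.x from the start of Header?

58

Frame: 0..8  vy  (8B, 8-aligned); 8..10  hp  (2B, 2-aligned); 10..11  x  (1B, 1-aligned); 11..16  -- tail padding (5B); sizeof = 16, alignof = 8
0..8  n_entries  (8B, 8-aligned)
8..9  reserved  (1B, 1-aligned)
9..22  signature  (13B, 1-aligned)
22..23  blocks  (1B, 1-aligned)
23..24  -- padding (1B)
24..32  size  (8B, 8-aligned)
32..40  mtime  (8B, 8-aligned)
40..41  attrs  (1B, 1-aligned)
41..48  -- padding (7B)
48..64  inode  (16B, 8-aligned)
within Frame: x at 10
48 + 10 = 58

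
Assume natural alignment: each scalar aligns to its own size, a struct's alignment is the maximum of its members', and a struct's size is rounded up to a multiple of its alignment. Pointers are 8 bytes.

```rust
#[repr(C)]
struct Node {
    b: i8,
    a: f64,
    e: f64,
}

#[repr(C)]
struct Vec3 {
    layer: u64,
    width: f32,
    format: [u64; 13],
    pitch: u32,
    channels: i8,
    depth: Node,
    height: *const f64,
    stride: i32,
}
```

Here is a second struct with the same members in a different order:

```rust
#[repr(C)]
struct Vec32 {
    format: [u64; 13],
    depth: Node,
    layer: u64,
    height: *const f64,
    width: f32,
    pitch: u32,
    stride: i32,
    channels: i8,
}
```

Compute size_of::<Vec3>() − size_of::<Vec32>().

Node: 0..1  b  (1B, 1-aligned); 1..8  -- padding (7B); 8..16  a  (8B, 8-aligned); 16..24  e  (8B, 8-aligned); sizeof = 24, alignof = 8
0..8  layer  (8B, 8-aligned)
8..12  width  (4B, 4-aligned)
12..16  -- padding (4B)
16..120  format  (104B, 8-aligned)
120..124  pitch  (4B, 4-aligned)
124..125  channels  (1B, 1-aligned)
125..128  -- padding (3B)
128..152  depth  (24B, 8-aligned)
152..160  height  (8B, 8-aligned)
160..164  stride  (4B, 4-aligned)
164..168  -- tail padding (4B)
sizeof = 168, alignof = 8
— Vec32 —
0..104  format  (104B, 8-aligned)
104..128  depth  (24B, 8-aligned)
128..136  layer  (8B, 8-aligned)
136..144  height  (8B, 8-aligned)
144..148  width  (4B, 4-aligned)
148..152  pitch  (4B, 4-aligned)
152..156  stride  (4B, 4-aligned)
156..157  channels  (1B, 1-aligned)
157..160  -- tail padding (3B)
sizeof = 160, alignof = 8
168 − 160 = 8

8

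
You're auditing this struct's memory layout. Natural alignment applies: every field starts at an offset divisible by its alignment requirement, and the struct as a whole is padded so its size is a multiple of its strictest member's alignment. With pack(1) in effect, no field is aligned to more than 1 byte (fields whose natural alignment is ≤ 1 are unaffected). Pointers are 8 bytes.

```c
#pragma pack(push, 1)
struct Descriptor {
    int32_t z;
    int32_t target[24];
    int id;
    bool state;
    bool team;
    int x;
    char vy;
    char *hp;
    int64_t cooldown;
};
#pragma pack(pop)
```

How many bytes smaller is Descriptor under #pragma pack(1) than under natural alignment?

natural layout:
  0..4  z  (4B, 4-aligned)
  4..100  target  (96B, 4-aligned)
  100..104  id  (4B, 4-aligned)
  104..105  state  (1B, 1-aligned)
  105..106  team  (1B, 1-aligned)
  106..108  -- padding (2B)
  108..112  x  (4B, 4-aligned)
  112..113  vy  (1B, 1-aligned)
  113..120  -- padding (7B)
  120..128  hp  (8B, 8-aligned)
  128..136  cooldown  (8B, 8-aligned)
  sizeof = 136, alignof = 8
packed(1) layout:
  0..4  z  (4B, 1-aligned)
  4..100  target  (96B, 1-aligned)
  100..104  id  (4B, 1-aligned)
  104..105  state  (1B, 1-aligned)
  105..106  team  (1B, 1-aligned)
  106..110  x  (4B, 1-aligned)
  110..111  vy  (1B, 1-aligned)
  111..119  hp  (8B, 1-aligned)
  119..127  cooldown  (8B, 1-aligned)
  sizeof = 127, alignof = 1
136 − 127 = 9

9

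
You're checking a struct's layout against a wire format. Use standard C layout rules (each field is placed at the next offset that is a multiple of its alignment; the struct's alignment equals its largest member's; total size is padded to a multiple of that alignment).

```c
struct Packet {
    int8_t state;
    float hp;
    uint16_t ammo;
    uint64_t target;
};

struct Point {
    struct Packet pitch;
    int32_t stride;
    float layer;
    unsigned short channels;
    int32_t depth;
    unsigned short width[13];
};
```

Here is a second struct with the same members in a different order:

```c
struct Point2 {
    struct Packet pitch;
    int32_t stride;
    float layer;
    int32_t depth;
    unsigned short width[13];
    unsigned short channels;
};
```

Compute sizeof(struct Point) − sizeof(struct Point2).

Packet: state at 0 (size 1, align 1) → ends 1; pad 3 to align 4 for hp; hp at 4 (size 4, align 4) → ends 8; ammo at 8 (size 2, align 2) → ends 10; pad 6 to align 8 for target; target at 16 (size 8, align 8) → ends 24; total 24 bytes, alignment 8
pitch at 0 (size 24, align 8) → ends 24
stride at 24 (size 4, align 4) → ends 28
layer at 28 (size 4, align 4) → ends 32
channels at 32 (size 2, align 2) → ends 34
pad 2 to align 4 for depth
depth at 36 (size 4, align 4) → ends 40
width at 40 (size 26, align 2) → ends 66
tail pad 6 to reach multiple of 8
total 72 bytes, alignment 8
— Point2 —
pitch at 0 (size 24, align 8) → ends 24
stride at 24 (size 4, align 4) → ends 28
layer at 28 (size 4, align 4) → ends 32
depth at 32 (size 4, align 4) → ends 36
width at 36 (size 26, align 2) → ends 62
channels at 62 (size 2, align 2) → ends 64
total 64 bytes, alignment 8
72 − 64 = 8

8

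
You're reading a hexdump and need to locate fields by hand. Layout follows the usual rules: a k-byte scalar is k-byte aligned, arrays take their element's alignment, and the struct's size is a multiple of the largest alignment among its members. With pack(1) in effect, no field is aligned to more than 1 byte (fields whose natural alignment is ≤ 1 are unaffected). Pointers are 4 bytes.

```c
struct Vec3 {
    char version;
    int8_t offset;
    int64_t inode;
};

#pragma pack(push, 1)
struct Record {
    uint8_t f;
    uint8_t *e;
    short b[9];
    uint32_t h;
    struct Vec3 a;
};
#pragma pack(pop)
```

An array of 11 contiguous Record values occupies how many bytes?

473

Vec3: @0: version [1B, align 1] → 1; @1: offset [1B, align 1] → 2; +6 pad (align 8); @8: inode [8B, align 8] → 16; size 16, align 8
@0: f [1B, align 1] → 1
@1: e [4B, align 1] → 5
@5: b [18B, align 1] → 23
@23: h [4B, align 1] → 27
@27: a [16B, align 1] → 43
size 43, align 1
array of 11: 11 × 43 = 473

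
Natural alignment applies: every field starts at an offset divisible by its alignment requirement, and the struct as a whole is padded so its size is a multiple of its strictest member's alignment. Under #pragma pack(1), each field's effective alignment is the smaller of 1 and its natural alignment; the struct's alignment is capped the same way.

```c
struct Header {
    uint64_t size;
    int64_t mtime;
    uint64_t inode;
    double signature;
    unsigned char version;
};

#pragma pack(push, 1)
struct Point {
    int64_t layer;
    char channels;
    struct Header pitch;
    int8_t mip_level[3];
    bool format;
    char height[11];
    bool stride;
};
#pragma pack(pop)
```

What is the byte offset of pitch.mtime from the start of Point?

17

Header: 0..8  size  (8B, 8-aligned); 8..16  mtime  (8B, 8-aligned); 16..24  inode  (8B, 8-aligned); 24..32  signature  (8B, 8-aligned); 32..33  version  (1B, 1-aligned); 33..40  -- tail padding (7B); sizeof = 40, alignof = 8
0..8  layer  (8B, 1-aligned)
8..9  channels  (1B, 1-aligned)
9..49  pitch  (40B, 1-aligned)
within Header: mtime at 8
9 + 8 = 17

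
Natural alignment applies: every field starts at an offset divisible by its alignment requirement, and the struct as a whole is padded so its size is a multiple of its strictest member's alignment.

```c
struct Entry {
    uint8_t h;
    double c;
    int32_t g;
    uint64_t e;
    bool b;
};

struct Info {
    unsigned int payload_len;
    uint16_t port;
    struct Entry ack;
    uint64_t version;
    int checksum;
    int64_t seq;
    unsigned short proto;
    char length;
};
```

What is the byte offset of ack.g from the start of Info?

24

Entry: @0: h [1B, align 1] → 1; +7 pad (align 8); @8: c [8B, align 8] → 16; @16: g [4B, align 4] → 20; +4 pad (align 8); @24: e [8B, align 8] → 32; @32: b [1B, align 1] → 33; +7 tail pad (align 8); size 40, align 8
@0: payload_len [4B, align 4] → 4
@4: port [2B, align 2] → 6
+2 pad (align 8)
@8: ack [40B, align 8] → 48
within Entry: g at 16
8 + 16 = 24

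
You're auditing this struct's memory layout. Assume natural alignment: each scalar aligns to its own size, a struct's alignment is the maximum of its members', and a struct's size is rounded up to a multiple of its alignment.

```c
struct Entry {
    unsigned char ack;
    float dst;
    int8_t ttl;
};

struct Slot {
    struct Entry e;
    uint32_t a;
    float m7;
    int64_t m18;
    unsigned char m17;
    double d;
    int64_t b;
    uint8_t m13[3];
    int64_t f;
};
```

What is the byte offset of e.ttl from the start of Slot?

8

Entry: 0..1  ack  (1B, 1-aligned); 1..4  -- padding (3B); 4..8  dst  (4B, 4-aligned); 8..9  ttl  (1B, 1-aligned); 9..12  -- tail padding (3B); sizeof = 12, alignof = 4
0..12  e  (12B, 4-aligned)
within Entry: ttl at 8
0 + 8 = 8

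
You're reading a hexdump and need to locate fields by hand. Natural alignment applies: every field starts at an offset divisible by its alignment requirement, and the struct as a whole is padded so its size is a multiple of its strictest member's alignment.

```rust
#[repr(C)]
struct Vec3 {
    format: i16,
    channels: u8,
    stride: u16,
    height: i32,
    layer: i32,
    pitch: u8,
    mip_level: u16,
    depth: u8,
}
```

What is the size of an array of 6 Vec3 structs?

format at 0 (size 2, align 2) → ends 2
channels at 2 (size 1, align 1) → ends 3
pad 1 to align 2 for stride
stride at 4 (size 2, align 2) → ends 6
pad 2 to align 4 for height
height at 8 (size 4, align 4) → ends 12
layer at 12 (size 4, align 4) → ends 16
pitch at 16 (size 1, align 1) → ends 17
pad 1 to align 2 for mip_level
mip_level at 18 (size 2, align 2) → ends 20
depth at 20 (size 1, align 1) → ends 21
tail pad 3 to reach multiple of 4
total 24 bytes, alignment 4
array of 6: 6 × 24 = 144

144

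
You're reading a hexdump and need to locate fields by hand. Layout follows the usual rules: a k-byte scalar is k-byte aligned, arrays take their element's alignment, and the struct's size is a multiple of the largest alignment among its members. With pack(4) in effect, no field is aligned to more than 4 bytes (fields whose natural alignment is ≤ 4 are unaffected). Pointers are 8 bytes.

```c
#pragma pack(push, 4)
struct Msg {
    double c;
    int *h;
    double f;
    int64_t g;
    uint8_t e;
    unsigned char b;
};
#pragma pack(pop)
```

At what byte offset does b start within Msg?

33

c at 0 (size 8, align 4) → ends 8
h at 8 (size 8, align 4) → ends 16
f at 16 (size 8, align 4) → ends 24
g at 24 (size 8, align 4) → ends 32
e at 32 (size 1, align 1) → ends 33
b at 33 (size 1, align 1) → ends 34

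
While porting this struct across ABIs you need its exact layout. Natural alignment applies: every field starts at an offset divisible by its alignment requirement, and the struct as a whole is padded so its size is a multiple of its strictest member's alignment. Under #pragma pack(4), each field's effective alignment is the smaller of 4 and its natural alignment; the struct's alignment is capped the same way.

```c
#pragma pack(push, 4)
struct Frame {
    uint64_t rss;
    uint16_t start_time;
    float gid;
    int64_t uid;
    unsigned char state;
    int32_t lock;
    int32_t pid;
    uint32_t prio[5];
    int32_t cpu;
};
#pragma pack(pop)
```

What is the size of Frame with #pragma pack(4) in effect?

60

0..8  rss  (8B, 4-aligned)
8..10  start_time  (2B, 2-aligned)
10..12  -- padding (2B)
12..16  gid  (4B, 4-aligned)
16..24  uid  (8B, 4-aligned)
24..25  state  (1B, 1-aligned)
25..28  -- padding (3B)
28..32  lock  (4B, 4-aligned)
32..36  pid  (4B, 4-aligned)
36..56  prio  (20B, 4-aligned)
56..60  cpu  (4B, 4-aligned)
sizeof = 60, alignof = 4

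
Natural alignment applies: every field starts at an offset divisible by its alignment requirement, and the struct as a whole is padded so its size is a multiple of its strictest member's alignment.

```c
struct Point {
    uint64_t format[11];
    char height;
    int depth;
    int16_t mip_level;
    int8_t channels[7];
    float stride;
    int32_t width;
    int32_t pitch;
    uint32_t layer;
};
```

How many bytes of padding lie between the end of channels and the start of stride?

0..88  format  (88B, 8-aligned)
88..89  height  (1B, 1-aligned)
89..92  -- padding (3B)
92..96  depth  (4B, 4-aligned)
96..98  mip_level  (2B, 2-aligned)
98..105  channels  (7B, 1-aligned)
105..108  -- padding (3B)
108..112  stride  (4B, 4-aligned)

3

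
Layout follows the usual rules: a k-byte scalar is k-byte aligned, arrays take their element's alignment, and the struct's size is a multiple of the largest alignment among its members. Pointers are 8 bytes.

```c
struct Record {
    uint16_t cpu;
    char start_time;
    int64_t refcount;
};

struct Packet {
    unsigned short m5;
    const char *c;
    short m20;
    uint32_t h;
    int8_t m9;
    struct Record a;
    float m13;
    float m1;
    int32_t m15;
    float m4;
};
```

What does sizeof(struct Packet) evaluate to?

64

Record: 0..2  cpu  (2B, 2-aligned); 2..3  start_time  (1B, 1-aligned); 3..8  -- padding (5B); 8..16  refcount  (8B, 8-aligned); sizeof = 16, alignof = 8
0..2  m5  (2B, 2-aligned)
2..8  -- padding (6B)
8..16  c  (8B, 8-aligned)
16..18  m20  (2B, 2-aligned)
18..20  -- padding (2B)
20..24  h  (4B, 4-aligned)
24..25  m9  (1B, 1-aligned)
25..32  -- padding (7B)
32..48  a  (16B, 8-aligned)
48..52  m13  (4B, 4-aligned)
52..56  m1  (4B, 4-aligned)
56..60  m15  (4B, 4-aligned)
60..64  m4  (4B, 4-aligned)
sizeof = 64, alignof = 8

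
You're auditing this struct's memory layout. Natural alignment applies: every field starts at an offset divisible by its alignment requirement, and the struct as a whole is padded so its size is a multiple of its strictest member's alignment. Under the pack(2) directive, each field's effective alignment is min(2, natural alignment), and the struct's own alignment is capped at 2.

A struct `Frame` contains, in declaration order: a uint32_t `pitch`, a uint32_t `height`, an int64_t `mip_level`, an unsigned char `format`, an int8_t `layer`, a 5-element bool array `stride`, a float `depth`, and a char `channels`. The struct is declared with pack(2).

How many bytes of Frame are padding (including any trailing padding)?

pitch at 0 (size 4, align 2) → ends 4
height at 4 (size 4, align 2) → ends 8
mip_level at 8 (size 8, align 2) → ends 16
format at 16 (size 1, align 1) → ends 17
layer at 17 (size 1, align 1) → ends 18
stride at 18 (size 5, align 1) → ends 23
pad 1 to align 2 for depth
depth at 24 (size 4, align 2) → ends 28
channels at 28 (size 1, align 1) → ends 29
tail pad 1 to reach multiple of 2
total 30 bytes, alignment 2
data bytes 28, size 30 → padding 2

2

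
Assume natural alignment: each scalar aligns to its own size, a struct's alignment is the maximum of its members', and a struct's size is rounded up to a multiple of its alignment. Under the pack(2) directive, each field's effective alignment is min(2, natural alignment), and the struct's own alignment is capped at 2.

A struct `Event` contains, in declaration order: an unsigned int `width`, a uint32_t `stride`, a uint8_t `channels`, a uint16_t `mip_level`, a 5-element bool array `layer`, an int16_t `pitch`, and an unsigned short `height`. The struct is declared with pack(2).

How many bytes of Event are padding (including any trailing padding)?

0..4  width  (4B, 2-aligned)
4..8  stride  (4B, 2-aligned)
8..9  channels  (1B, 1-aligned)
9..10  -- padding (1B)
10..12  mip_level  (2B, 2-aligned)
12..17  layer  (5B, 1-aligned)
17..18  -- padding (1B)
18..20  pitch  (2B, 2-aligned)
20..22  height  (2B, 2-aligned)
sizeof = 22, alignof = 2
data bytes 20, size 22 → padding 2

2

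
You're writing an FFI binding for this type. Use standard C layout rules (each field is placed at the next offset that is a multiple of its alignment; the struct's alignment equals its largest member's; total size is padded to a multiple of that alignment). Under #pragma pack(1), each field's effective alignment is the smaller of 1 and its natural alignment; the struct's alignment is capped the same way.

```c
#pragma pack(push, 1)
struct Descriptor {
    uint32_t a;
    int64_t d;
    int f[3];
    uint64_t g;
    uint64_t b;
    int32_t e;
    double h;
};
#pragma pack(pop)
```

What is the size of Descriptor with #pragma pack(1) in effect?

@0: a [4B, align 1] → 4
@4: d [8B, align 1] → 12
@12: f [12B, align 1] → 24
@24: g [8B, align 1] → 32
@32: b [8B, align 1] → 40
@40: e [4B, align 1] → 44
@44: h [8B, align 1] → 52
size 52, align 1

52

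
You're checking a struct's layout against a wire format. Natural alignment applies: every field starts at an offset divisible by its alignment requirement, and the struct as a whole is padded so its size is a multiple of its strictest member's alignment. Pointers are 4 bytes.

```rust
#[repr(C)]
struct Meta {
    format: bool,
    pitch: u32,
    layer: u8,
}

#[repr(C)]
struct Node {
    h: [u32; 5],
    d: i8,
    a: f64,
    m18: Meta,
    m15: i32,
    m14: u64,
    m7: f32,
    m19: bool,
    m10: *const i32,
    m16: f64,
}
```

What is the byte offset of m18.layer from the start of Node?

40

Meta: @0: format [1B, align 1] → 1; +3 pad (align 4); @4: pitch [4B, align 4] → 8; @8: layer [1B, align 1] → 9; +3 tail pad (align 4); size 12, align 4
@0: h [20B, align 4] → 20
@20: d [1B, align 1] → 21
+3 pad (align 8)
@24: a [8B, align 8] → 32
@32: m18 [12B, align 4] → 44
within Meta: layer at 8
32 + 8 = 40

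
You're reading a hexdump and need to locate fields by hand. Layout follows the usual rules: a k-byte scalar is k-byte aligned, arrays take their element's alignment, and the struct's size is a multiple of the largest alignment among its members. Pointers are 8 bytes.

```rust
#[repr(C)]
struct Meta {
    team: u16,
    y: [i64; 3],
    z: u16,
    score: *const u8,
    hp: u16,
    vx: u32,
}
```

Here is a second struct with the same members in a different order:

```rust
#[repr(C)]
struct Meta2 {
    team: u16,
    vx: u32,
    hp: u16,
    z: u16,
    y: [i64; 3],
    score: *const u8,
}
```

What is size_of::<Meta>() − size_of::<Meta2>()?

8

team at 0 (size 2, align 2) → ends 2
pad 6 to align 8 for y
y at 8 (size 24, align 8) → ends 32
z at 32 (size 2, align 2) → ends 34
pad 6 to align 8 for score
score at 40 (size 8, align 8) → ends 48
hp at 48 (size 2, align 2) → ends 50
pad 2 to align 4 for vx
vx at 52 (size 4, align 4) → ends 56
total 56 bytes, alignment 8
— Meta2 —
team at 0 (size 2, align 2) → ends 2
pad 2 to align 4 for vx
vx at 4 (size 4, align 4) → ends 8
hp at 8 (size 2, align 2) → ends 10
z at 10 (size 2, align 2) → ends 12
pad 4 to align 8 for y
y at 16 (size 24, align 8) → ends 40
score at 40 (size 8, align 8) → ends 48
total 48 bytes, alignment 8
56 − 48 = 8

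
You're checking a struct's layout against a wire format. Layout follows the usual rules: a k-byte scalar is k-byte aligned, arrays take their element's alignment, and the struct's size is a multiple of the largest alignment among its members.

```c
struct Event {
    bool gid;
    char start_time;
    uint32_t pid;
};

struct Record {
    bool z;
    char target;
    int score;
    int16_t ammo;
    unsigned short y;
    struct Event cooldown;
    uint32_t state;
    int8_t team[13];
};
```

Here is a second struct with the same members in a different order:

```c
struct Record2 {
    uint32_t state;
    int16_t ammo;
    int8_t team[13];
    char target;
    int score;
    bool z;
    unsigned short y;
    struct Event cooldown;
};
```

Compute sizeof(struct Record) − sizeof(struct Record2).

4

Event: gid at 0 (size 1, align 1) → ends 1; start_time at 1 (size 1, align 1) → ends 2; pad 2 to align 4 for pid; pid at 4 (size 4, align 4) → ends 8; total 8 bytes, alignment 4
z at 0 (size 1, align 1) → ends 1
target at 1 (size 1, align 1) → ends 2
pad 2 to align 4 for score
score at 4 (size 4, align 4) → ends 8
ammo at 8 (size 2, align 2) → ends 10
y at 10 (size 2, align 2) → ends 12
cooldown at 12 (size 8, align 4) → ends 20
state at 20 (size 4, align 4) → ends 24
team at 24 (size 13, align 1) → ends 37
tail pad 3 to reach multiple of 4
total 40 bytes, alignment 4
— Record2 —
state at 0 (size 4, align 4) → ends 4
ammo at 4 (size 2, align 2) → ends 6
team at 6 (size 13, align 1) → ends 19
target at 19 (size 1, align 1) → ends 20
score at 20 (size 4, align 4) → ends 24
z at 24 (size 1, align 1) → ends 25
pad 1 to align 2 for y
y at 26 (size 2, align 2) → ends 28
cooldown at 28 (size 8, align 4) → ends 36
total 36 bytes, alignment 4
40 − 36 = 4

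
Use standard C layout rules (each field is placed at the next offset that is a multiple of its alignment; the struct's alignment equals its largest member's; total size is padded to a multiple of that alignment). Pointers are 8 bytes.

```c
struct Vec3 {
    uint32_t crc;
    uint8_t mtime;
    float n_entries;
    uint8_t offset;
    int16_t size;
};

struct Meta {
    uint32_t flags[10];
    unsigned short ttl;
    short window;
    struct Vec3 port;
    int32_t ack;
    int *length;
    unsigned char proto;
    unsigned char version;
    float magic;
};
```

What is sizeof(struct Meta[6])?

480

Vec3: @0: crc [4B, align 4] → 4; @4: mtime [1B, align 1] → 5; +3 pad (align 4); @8: n_entries [4B, align 4] → 12; @12: offset [1B, align 1] → 13; +1 pad (align 2); @14: size [2B, align 2] → 16; size 16, align 4
@0: flags [40B, align 4] → 40
@40: ttl [2B, align 2] → 42
@42: window [2B, align 2] → 44
@44: port [16B, align 4] → 60
@60: ack [4B, align 4] → 64
@64: length [8B, align 8] → 72
@72: proto [1B, align 1] → 73
@73: version [1B, align 1] → 74
+2 pad (align 4)
@76: magic [4B, align 4] → 80
size 80, align 8
array of 6: 6 × 80 = 480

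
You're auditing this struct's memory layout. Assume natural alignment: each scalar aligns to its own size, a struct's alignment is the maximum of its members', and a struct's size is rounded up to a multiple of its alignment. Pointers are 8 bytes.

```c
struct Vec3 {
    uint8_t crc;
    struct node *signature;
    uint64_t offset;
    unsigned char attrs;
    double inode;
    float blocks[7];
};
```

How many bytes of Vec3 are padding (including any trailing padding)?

18

crc at 0 (size 1, align 1) → ends 1
pad 7 to align 8 for signature
signature at 8 (size 8, align 8) → ends 16
offset at 16 (size 8, align 8) → ends 24
attrs at 24 (size 1, align 1) → ends 25
pad 7 to align 8 for inode
inode at 32 (size 8, align 8) → ends 40
blocks at 40 (size 28, align 4) → ends 68
tail pad 4 to reach multiple of 8
total 72 bytes, alignment 8
data bytes 54, size 72 → padding 18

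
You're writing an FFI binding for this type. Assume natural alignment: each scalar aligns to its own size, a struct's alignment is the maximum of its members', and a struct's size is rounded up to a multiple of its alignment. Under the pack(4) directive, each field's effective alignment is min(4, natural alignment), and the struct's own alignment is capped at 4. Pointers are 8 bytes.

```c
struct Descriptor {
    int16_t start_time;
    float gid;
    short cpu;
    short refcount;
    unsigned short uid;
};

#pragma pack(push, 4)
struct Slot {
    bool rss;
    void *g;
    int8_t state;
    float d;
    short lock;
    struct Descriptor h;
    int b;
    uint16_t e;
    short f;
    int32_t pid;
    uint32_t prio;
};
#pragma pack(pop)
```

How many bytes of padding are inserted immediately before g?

3

Descriptor: @0: start_time [2B, align 2] → 2; +2 pad (align 4); @4: gid [4B, align 4] → 8; @8: cpu [2B, align 2] → 10; @10: refcount [2B, align 2] → 12; @12: uid [2B, align 2] → 14; +2 tail pad (align 4); size 16, align 4
@0: rss [1B, align 1] → 1
+3 pad (align 4)
@4: g [8B, align 4] → 12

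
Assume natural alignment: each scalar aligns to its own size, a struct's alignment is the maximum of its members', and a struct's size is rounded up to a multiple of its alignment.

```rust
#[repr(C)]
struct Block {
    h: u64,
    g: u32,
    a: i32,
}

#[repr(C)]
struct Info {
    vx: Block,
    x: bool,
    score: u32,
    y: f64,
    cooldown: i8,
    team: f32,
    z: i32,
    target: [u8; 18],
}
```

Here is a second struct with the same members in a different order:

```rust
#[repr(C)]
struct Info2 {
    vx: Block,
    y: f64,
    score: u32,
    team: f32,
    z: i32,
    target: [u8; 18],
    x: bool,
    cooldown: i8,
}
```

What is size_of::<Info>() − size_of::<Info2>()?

8

Block: @0: h [8B, align 8] → 8; @8: g [4B, align 4] → 12; @12: a [4B, align 4] → 16; size 16, align 8
@0: vx [16B, align 8] → 16
@16: x [1B, align 1] → 17
+3 pad (align 4)
@20: score [4B, align 4] → 24
@24: y [8B, align 8] → 32
@32: cooldown [1B, align 1] → 33
+3 pad (align 4)
@36: team [4B, align 4] → 40
@40: z [4B, align 4] → 44
@44: target [18B, align 1] → 62
+2 tail pad (align 8)
size 64, align 8
— Info2 —
@0: vx [16B, align 8] → 16
@16: y [8B, align 8] → 24
@24: score [4B, align 4] → 28
@28: team [4B, align 4] → 32
@32: z [4B, align 4] → 36
@36: target [18B, align 1] → 54
@54: x [1B, align 1] → 55
@55: cooldown [1B, align 1] → 56
size 56, align 8
64 − 56 = 8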